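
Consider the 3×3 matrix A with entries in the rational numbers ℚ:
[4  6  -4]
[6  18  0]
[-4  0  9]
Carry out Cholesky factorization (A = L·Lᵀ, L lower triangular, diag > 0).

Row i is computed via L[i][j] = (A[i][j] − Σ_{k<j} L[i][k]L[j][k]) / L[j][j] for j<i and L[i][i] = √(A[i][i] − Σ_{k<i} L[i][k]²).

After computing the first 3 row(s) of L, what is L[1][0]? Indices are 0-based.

L[1][0] = 3

Step 1: L[0][0] = √(4) = 2.
  L[1][0] = (6) / L[0][0] = 3.
Step 2: L[1][1] = √(9) = 3.
  L[2][0] = (-4) / L[0][0] = -2.
  L[2][1] = (6) / L[1][1] = 2.
Step 3: L[2][2] = √(1) = 1.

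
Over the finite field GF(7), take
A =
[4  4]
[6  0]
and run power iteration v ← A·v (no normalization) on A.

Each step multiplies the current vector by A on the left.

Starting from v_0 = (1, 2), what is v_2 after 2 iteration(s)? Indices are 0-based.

v_2 = (2, 2)

v_0 = (1, 2).
v_1 = A·v_0 = (5, 6).
v_2 = A·v_1 = (2, 2).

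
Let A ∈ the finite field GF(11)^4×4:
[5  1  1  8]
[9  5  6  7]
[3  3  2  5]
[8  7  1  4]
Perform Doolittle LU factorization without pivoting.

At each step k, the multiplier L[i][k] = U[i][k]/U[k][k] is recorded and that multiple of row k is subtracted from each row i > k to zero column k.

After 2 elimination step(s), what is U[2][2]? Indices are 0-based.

Step 1: pivot at (0,0) is 5.
  row1 ← row1 − (4)·row0  ⇒  L[1][0]=4, U row1=(0, 1, 2, 8)
  row2 ← row2 − (5)·row0  ⇒  L[2][0]=5, U row2=(0, 9, 8, 9)
  row3 ← row3 − (6)·row0  ⇒  L[3][0]=6, U row3=(0, 1, 6, 0)
Step 2: pivot at (1,1) is 1.
  row2 ← row2 − (9)·row1  ⇒  L[2][1]=9, U row2=(0, 0, 1, 3)
  row3 ← row3 − (1)·row1  ⇒  L[3][1]=1, U row3=(0, 0, 4, 3)

U[2][2] = 1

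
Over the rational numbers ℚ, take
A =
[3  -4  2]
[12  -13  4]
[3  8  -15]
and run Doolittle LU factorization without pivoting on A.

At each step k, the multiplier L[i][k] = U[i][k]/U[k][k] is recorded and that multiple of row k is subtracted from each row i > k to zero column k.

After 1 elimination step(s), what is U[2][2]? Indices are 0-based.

U[2][2] = -17

k=0: U[0][0]=3
  eliminate (1,0): mult=4, new row 1: (0, 3, -4); set L[1][0]=4
  eliminate (2,0): mult=1, new row 2: (0, 12, -17); set L[2][0]=1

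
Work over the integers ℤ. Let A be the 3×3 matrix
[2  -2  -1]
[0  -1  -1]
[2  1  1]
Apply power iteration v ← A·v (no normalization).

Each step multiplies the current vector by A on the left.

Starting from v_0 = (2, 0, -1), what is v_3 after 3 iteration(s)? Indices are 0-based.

v_0 = (2, 0, -1).
v_1 = A·v_0 = (5, 1, 3).
v_2 = A·v_1 = (5, -4, 14).
v_3 = A·v_2 = (4, -10, 20).

v_3 = (4, -10, 20)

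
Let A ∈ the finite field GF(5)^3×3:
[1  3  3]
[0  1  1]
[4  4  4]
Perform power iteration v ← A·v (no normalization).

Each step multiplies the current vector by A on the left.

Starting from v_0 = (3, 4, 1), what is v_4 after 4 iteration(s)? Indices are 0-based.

v_0 = (3, 4, 1).
v_1 = A·v_0 = (3, 0, 2).
v_2 = A·v_1 = (4, 2, 0).
v_3 = A·v_2 = (0, 2, 4).
v_4 = A·v_3 = (3, 1, 4).

v_4 = (3, 1, 4)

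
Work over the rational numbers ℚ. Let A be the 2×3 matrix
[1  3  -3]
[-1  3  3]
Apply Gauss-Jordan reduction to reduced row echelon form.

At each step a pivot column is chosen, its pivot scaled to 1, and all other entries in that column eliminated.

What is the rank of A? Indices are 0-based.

rank = 2

pivot(0,0)=1: scale R0 → (1, 3, -3)
  clear (1,0): R1 −= (-1)R0 → (0, 6, 0)
pivot(1,1)=6: scale R1 → (0, 1, 0)
  clear (0,1): R0 −= (3)R1 → (1, 0, -3)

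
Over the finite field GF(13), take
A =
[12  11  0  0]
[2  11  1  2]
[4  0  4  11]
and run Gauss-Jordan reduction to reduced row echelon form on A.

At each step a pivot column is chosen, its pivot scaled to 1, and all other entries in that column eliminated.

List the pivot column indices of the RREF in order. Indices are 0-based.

pivot columns: 0, 1, 2

step 1: normalize row 0 (÷12) = (1, 2, 0, 0)
  row 1: subtract 2×row0 = (0, 7, 1, 2)
  row 2: subtract 4×row0 = (0, 5, 4, 11)
step 2: normalize row 1 (÷7) = (0, 1, 2, 4)
  row 0: subtract 2×row1 = (1, 0, 9, 5)
  row 2: subtract 5×row1 = (0, 0, 7, 4)
step 3: normalize row 2 (÷7) = (0, 0, 1, 8)
  row 0: subtract 9×row2 = (1, 0, 0, 11)
  row 1: subtract 2×row2 = (0, 1, 0, 1)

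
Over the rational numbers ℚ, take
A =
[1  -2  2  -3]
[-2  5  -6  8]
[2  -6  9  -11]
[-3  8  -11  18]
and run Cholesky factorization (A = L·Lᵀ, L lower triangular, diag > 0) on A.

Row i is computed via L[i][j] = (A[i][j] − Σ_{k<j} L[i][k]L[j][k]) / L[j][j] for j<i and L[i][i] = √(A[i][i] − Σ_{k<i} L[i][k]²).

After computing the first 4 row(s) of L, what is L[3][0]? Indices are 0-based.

Step 1: L[0][0] = √(1) = 1.
  L[1][0] = (-2) / L[0][0] = -2.
Step 2: L[1][1] = √(1) = 1.
  L[2][0] = (2) / L[0][0] = 2.
  L[2][1] = (-2) / L[1][1] = -2.
Step 3: L[2][2] = √(1) = 1.
  L[3][0] = (-3) / L[0][0] = -3.
  L[3][1] = (2) / L[1][1] = 2.
  L[3][2] = (-1) / L[2][2] = -1.
Step 4: L[3][3] = √(4) = 2.

L[3][0] = -3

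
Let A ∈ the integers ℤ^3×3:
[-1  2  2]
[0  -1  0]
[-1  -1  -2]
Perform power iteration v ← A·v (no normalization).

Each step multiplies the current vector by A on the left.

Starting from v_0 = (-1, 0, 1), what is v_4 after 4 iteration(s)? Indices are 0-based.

v_0 = (-1, 0, 1).
v_1 = A·v_0 = (3, 0, -1).
v_2 = A·v_1 = (-5, 0, -1).
v_3 = A·v_2 = (3, 0, 7).
v_4 = A·v_3 = (11, 0, -17).

v_4 = (11, 0, -17)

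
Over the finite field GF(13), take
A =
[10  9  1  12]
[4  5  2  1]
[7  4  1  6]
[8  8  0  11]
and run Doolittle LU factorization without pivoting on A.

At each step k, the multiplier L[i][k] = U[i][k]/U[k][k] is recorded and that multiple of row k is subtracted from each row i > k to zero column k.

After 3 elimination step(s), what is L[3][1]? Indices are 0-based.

[col 0] pivot 10
  R1 -= 3*R0 → (0, 4, 12, 4)  (L[1][0] := 3)
  R2 -= 2*R0 → (0, 12, 12, 8)  (L[2][0] := 2)
  R3 -= 6*R0 → (0, 6, 7, 4)  (L[3][0] := 6)
[col 1] pivot 4
  R2 -= 3*R1 → (0, 0, 2, 9)  (L[2][1] := 3)
  R3 -= 8*R1 → (0, 0, 2, 11)  (L[3][1] := 8)
[col 2] pivot 2
  R3 -= 1*R2 → (0, 0, 0, 2)  (L[3][2] := 1)

L[3][1] = 8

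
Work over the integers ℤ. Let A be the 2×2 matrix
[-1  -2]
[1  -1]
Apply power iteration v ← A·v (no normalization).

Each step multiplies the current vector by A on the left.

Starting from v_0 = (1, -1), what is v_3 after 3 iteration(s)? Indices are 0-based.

v_0 = (1, -1).
v_1 = A·v_0 = (1, 2).
v_2 = A·v_1 = (-5, -1).
v_3 = A·v_2 = (7, -4).

v_3 = (7, -4)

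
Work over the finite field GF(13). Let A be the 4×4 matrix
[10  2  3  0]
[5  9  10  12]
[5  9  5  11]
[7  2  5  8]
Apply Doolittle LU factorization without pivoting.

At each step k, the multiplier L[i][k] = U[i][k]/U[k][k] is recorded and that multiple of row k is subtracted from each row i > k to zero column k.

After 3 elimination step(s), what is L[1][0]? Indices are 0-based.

k=0: U[0][0]=10
  eliminate (1,0): mult=7, new row 1: (0, 8, 2, 12); set L[1][0]=7
  eliminate (2,0): mult=7, new row 2: (0, 8, 10, 11); set L[2][0]=7
  eliminate (3,0): mult=2, new row 3: (0, 11, 12, 8); set L[3][0]=2
k=1: U[1][1]=8
  eliminate (2,1): mult=1, new row 2: (0, 0, 8, 12); set L[2][1]=1
  eliminate (3,1): mult=3, new row 3: (0, 0, 6, 11); set L[3][1]=3
k=2: U[2][2]=8
  eliminate (3,2): mult=4, new row 3: (0, 0, 0, 2); set L[3][2]=4

L[1][0] = 7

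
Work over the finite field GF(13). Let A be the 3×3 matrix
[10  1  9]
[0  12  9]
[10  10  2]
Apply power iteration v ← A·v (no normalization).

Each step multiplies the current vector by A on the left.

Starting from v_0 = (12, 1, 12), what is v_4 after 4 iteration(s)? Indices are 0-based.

v_4 = (1, 5, 0)

v_0 = (12, 1, 12).
v_1 = A·v_0 = (8, 3, 11).
v_2 = A·v_1 = (0, 5, 2).
v_3 = A·v_2 = (10, 0, 2).
v_4 = A·v_3 = (1, 5, 0).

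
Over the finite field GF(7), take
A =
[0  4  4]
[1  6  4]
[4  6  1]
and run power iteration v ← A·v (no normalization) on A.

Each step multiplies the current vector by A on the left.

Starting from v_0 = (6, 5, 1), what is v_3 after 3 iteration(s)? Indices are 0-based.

v_3 = (0, 4, 6)

v_0 = (6, 5, 1).
v_1 = A·v_0 = (3, 5, 6).
v_2 = A·v_1 = (2, 1, 6).
v_3 = A·v_2 = (0, 4, 6).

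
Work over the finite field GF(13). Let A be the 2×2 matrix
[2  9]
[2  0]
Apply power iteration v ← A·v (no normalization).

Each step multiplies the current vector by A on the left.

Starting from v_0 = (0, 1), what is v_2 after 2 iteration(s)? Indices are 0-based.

v_2 = (5, 5)

v_0 = (0, 1).
v_1 = A·v_0 = (9, 0).
v_2 = A·v_1 = (5, 5).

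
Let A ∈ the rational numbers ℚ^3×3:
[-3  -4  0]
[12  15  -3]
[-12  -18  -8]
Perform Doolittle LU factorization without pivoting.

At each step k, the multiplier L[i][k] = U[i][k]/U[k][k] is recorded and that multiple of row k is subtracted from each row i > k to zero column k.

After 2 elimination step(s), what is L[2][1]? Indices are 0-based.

L[2][1] = 2

k=0: U[0][0]=-3
  eliminate (1,0): mult=-4, new row 1: (0, -1, -3); set L[1][0]=-4
  eliminate (2,0): mult=4, new row 2: (0, -2, -8); set L[2][0]=4
k=1: U[1][1]=-1
  eliminate (2,1): mult=2, new row 2: (0, 0, -2); set L[2][1]=2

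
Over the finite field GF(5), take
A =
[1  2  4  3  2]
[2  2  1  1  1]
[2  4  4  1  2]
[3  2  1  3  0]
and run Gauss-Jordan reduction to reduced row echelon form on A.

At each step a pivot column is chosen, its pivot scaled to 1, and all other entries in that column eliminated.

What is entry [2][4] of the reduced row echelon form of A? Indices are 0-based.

pivot(0,0)=1: scale R0 → (1, 2, 4, 3, 2)
  clear (1,0): R1 −= (2)R0 → (0, 3, 3, 0, 2)
  clear (2,0): R2 −= (2)R0 → (0, 0, 1, 0, 3)
  clear (3,0): R3 −= (3)R0 → (0, 1, 4, 4, 4)
pivot(1,1)=3: scale R1 → (0, 1, 1, 0, 4)
  clear (0,1): R0 −= (2)R1 → (1, 0, 2, 3, 4)
  clear (3,1): R3 −= (1)R1 → (0, 0, 3, 4, 0)
pivot(2,2)=1: scale R2 → (0, 0, 1, 0, 3)
  clear (0,2): R0 −= (2)R2 → (1, 0, 0, 3, 3)
  clear (1,2): R1 −= (1)R2 → (0, 1, 0, 0, 1)
  clear (3,2): R3 −= (3)R2 → (0, 0, 0, 4, 1)
pivot(3,3)=4: scale R3 → (0, 0, 0, 1, 4)
  clear (0,3): R0 −= (3)R3 → (1, 0, 0, 0, 1)

M[2][4] = 3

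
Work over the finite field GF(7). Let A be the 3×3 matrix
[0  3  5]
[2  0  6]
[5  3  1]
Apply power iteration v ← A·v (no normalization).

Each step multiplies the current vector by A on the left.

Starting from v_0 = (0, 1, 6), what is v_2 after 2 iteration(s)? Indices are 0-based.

v_2 = (6, 1, 2)

v_0 = (0, 1, 6).
v_1 = A·v_0 = (5, 1, 2).
v_2 = A·v_1 = (6, 1, 2).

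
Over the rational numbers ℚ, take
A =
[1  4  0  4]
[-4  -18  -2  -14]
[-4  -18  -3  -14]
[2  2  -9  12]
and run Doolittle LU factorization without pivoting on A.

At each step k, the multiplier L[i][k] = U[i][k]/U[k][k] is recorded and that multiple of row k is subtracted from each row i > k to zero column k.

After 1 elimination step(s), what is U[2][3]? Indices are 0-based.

U[2][3] = 2

k=0: U[0][0]=1
  eliminate (1,0): mult=-4, new row 1: (0, -2, -2, 2); set L[1][0]=-4
  eliminate (2,0): mult=-4, new row 2: (0, -2, -3, 2); set L[2][0]=-4
  eliminate (3,0): mult=2, new row 3: (0, -6, -9, 4); set L[3][0]=2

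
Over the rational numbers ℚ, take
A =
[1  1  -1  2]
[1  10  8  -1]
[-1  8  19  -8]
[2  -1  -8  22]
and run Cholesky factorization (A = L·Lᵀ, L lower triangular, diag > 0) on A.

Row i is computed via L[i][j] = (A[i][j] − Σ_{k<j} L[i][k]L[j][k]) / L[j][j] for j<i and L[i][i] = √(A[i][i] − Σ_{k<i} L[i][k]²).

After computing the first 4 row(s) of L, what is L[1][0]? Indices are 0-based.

Step 1: L[0][0] = √(1) = 1.
  L[1][0] = (1) / L[0][0] = 1.
Step 2: L[1][1] = √(9) = 3.
  L[2][0] = (-1) / L[0][0] = -1.
  L[2][1] = (9) / L[1][1] = 3.
Step 3: L[2][2] = √(9) = 3.
  L[3][0] = (2) / L[0][0] = 2.
  L[3][1] = (-3) / L[1][1] = -1.
  L[3][2] = (-3) / L[2][2] = -1.
Step 4: L[3][3] = √(16) = 4.

L[1][0] = 1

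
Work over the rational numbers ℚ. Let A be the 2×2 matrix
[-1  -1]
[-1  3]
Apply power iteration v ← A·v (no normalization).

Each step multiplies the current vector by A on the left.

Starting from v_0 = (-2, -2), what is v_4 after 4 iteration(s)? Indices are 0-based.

v_0 = (-2, -2).
v_1 = A·v_0 = (4, -4).
v_2 = A·v_1 = (0, -16).
v_3 = A·v_2 = (16, -48).
v_4 = A·v_3 = (32, -160).

v_4 = (32, -160)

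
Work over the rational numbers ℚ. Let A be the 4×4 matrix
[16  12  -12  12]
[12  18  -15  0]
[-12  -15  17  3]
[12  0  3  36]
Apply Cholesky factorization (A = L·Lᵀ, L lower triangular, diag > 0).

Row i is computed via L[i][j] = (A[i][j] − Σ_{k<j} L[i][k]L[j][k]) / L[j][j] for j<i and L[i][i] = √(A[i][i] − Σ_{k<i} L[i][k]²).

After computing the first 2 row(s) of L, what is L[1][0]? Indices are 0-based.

L[1][0] = 3

Step 1: L[0][0] = √(16) = 4.
  L[1][0] = (12) / L[0][0] = 3.
Step 2: L[1][1] = √(9) = 3.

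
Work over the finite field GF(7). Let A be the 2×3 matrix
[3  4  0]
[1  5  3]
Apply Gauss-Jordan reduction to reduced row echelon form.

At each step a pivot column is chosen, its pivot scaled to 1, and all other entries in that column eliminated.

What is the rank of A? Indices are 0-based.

rank = 2

pivot(0,0)=3: scale R0 → (1, 6, 0)
  clear (1,0): R1 −= (1)R0 → (0, 6, 3)
pivot(1,1)=6: scale R1 → (0, 1, 4)
  clear (0,1): R0 −= (6)R1 → (1, 0, 4)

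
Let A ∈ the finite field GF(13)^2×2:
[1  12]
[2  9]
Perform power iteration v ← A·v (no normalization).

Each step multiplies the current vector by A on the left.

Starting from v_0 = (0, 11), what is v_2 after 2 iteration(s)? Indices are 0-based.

v_0 = (0, 11).
v_1 = A·v_0 = (2, 8).
v_2 = A·v_1 = (7, 11).

v_2 = (7, 11)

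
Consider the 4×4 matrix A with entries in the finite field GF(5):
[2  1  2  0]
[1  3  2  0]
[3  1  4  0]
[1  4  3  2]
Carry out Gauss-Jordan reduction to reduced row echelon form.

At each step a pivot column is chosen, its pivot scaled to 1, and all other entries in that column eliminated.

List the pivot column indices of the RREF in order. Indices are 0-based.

pivot columns: 0, 1, 2, 3

pivot(0,0)=2: scale R0 → (1, 3, 1, 0)
  clear (1,0): R1 −= (1)R0 → (0, 0, 1, 0)
  clear (2,0): R2 −= (3)R0 → (0, 2, 1, 0)
  clear (3,0): R3 −= (1)R0 → (0, 1, 2, 2)
pivot(1,1): swap R1↔R2
pivot(1,1)=2: scale R1 → (0, 1, 3, 0)
  clear (0,1): R0 −= (3)R1 → (1, 0, 2, 0)
  clear (3,1): R3 −= (1)R1 → (0, 0, 4, 2)
pivot(2,2)=1: scale R2 → (0, 0, 1, 0)
  clear (0,2): R0 −= (2)R2 → (1, 0, 0, 0)
  clear (1,2): R1 −= (3)R2 → (0, 1, 0, 0)
  clear (3,2): R3 −= (4)R2 → (0, 0, 0, 2)
pivot(3,3)=2: scale R3 → (0, 0, 0, 1)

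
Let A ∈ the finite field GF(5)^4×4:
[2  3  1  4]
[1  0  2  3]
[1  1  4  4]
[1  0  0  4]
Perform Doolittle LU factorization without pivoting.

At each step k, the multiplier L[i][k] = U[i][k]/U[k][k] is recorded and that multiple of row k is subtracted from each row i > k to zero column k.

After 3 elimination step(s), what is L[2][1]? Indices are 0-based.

L[2][1] = 2

Step 1: pivot at (0,0) is 2.
  row1 ← row1 − (3)·row0  ⇒  L[1][0]=3, U row1=(0, 1, 4, 1)
  row2 ← row2 − (3)·row0  ⇒  L[2][0]=3, U row2=(0, 2, 1, 2)
  row3 ← row3 − (3)·row0  ⇒  L[3][0]=3, U row3=(0, 1, 2, 2)
Step 2: pivot at (1,1) is 1.
  row2 ← row2 − (2)·row1  ⇒  L[2][1]=2, U row2=(0, 0, 3, 0)
  row3 ← row3 − (1)·row1  ⇒  L[3][1]=1, U row3=(0, 0, 3, 1)
Step 3: pivot at (2,2) is 3.
  row3 ← row3 − (1)·row2  ⇒  L[3][2]=1, U row3=(0, 0, 0, 1)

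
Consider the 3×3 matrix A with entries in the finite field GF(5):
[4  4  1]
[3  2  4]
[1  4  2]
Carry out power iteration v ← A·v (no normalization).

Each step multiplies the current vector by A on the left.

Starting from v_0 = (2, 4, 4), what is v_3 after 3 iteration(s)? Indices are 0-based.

v_3 = (4, 0, 0)

v_0 = (2, 4, 4).
v_1 = A·v_0 = (3, 0, 1).
v_2 = A·v_1 = (3, 3, 0).
v_3 = A·v_2 = (4, 0, 0).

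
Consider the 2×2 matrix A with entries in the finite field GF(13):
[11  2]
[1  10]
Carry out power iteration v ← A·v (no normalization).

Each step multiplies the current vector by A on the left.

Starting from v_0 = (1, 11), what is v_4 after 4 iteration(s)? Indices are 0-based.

v_0 = (1, 11).
v_1 = A·v_0 = (7, 7).
v_2 = A·v_1 = (0, 12).
v_3 = A·v_2 = (11, 3).
v_4 = A·v_3 = (10, 2).

v_4 = (10, 2)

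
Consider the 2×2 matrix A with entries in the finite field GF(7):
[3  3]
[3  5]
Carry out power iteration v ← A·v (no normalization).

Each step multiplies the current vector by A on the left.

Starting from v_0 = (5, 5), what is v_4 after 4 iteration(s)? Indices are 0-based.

v_4 = (2, 4)

v_0 = (5, 5).
v_1 = A·v_0 = (2, 5).
v_2 = A·v_1 = (0, 3).
v_3 = A·v_2 = (2, 1).
v_4 = A·v_3 = (2, 4).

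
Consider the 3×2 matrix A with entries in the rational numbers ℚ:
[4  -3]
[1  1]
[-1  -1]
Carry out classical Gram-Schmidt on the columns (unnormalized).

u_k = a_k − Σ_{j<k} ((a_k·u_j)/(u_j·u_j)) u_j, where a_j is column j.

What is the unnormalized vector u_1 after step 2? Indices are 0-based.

u_1 = (-7/9, 14/9, -14/9)

Step 1: u_0 = a_0 = (4, 1, -1).
Step 2: u_1 = a_1 − (-5/9)·u_0 = (-7/9, 14/9, -14/9).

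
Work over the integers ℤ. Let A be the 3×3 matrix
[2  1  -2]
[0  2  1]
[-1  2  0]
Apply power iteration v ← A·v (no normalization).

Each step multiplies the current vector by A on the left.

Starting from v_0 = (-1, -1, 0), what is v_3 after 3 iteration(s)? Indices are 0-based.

v_3 = (-15, -11, -4)

v_0 = (-1, -1, 0).
v_1 = A·v_0 = (-3, -2, -1).
v_2 = A·v_1 = (-6, -5, -1).
v_3 = A·v_2 = (-15, -11, -4).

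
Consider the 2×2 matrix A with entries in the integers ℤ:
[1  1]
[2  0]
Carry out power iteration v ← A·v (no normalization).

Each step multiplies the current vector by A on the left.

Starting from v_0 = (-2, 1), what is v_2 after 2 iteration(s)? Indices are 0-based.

v_2 = (-5, -2)

v_0 = (-2, 1).
v_1 = A·v_0 = (-1, -4).
v_2 = A·v_1 = (-5, -2).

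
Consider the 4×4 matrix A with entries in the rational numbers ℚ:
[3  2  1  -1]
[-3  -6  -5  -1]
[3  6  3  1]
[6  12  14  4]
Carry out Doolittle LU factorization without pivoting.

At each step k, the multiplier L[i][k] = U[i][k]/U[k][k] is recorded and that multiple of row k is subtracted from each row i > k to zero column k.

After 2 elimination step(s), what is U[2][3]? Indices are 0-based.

U[2][3] = 0

k=0: U[0][0]=3
  eliminate (1,0): mult=-1, new row 1: (0, -4, -4, -2); set L[1][0]=-1
  eliminate (2,0): mult=1, new row 2: (0, 4, 2, 2); set L[2][0]=1
  eliminate (3,0): mult=2, new row 3: (0, 8, 12, 6); set L[3][0]=2
k=1: U[1][1]=-4
  eliminate (2,1): mult=-1, new row 2: (0, 0, -2, 0); set L[2][1]=-1
  eliminate (3,1): mult=-2, new row 3: (0, 0, 4, 2); set L[3][1]=-2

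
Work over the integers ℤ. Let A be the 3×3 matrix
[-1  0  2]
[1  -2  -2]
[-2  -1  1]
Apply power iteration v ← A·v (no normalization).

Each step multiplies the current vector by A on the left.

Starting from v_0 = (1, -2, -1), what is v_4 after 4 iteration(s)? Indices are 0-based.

v_0 = (1, -2, -1).
v_1 = A·v_0 = (-3, 7, -1).
v_2 = A·v_1 = (1, -15, -2).
v_3 = A·v_2 = (-5, 35, 11).
v_4 = A·v_3 = (27, -97, -14).

v_4 = (27, -97, -14)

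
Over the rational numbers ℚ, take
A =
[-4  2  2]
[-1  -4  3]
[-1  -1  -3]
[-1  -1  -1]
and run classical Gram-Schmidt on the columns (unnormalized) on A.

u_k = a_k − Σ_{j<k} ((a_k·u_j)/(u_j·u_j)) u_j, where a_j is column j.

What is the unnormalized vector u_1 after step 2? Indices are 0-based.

Step 1: u_0 = a_0 = (-4, -1, -1, -1).
Step 2: u_1 = a_1 − (-2/19)·u_0 = (30/19, -78/19, -21/19, -21/19).

u_1 = (30/19, -78/19, -21/19, -21/19)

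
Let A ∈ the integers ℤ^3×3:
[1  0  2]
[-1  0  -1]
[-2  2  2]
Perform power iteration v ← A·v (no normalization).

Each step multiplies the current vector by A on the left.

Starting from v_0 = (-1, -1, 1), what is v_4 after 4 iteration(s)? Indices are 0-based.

v_0 = (-1, -1, 1).
v_1 = A·v_0 = (1, 0, 2).
v_2 = A·v_1 = (5, -3, 2).
v_3 = A·v_2 = (9, -7, -12).
v_4 = A·v_3 = (-15, 3, -56).

v_4 = (-15, 3, -56)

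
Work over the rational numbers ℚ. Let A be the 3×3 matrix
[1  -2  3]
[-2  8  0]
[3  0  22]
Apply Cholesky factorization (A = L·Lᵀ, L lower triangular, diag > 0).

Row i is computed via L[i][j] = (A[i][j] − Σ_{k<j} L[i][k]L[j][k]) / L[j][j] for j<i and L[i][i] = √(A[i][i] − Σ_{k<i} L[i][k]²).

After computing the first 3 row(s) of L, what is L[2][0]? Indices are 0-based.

L[2][0] = 3

Step 1: L[0][0] = √(1) = 1.
  L[1][0] = (-2) / L[0][0] = -2.
Step 2: L[1][1] = √(4) = 2.
  L[2][0] = (3) / L[0][0] = 3.
  L[2][1] = (6) / L[1][1] = 3.
Step 3: L[2][2] = √(4) = 2.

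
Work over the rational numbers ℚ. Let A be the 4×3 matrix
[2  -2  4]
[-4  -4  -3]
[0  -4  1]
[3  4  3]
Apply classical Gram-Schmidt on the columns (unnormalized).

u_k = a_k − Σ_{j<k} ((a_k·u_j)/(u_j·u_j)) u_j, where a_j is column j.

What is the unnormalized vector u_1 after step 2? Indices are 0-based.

u_1 = (-106/29, -20/29, -4, 44/29)

Step 1: u_0 = a_0 = (2, -4, 0, 3).
Step 2: u_1 = a_1 − (24/29)·u_0 = (-106/29, -20/29, -4, 44/29).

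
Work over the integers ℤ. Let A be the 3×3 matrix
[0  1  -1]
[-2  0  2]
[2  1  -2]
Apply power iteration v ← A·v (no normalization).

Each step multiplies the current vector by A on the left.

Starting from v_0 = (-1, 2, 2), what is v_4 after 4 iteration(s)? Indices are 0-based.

v_0 = (-1, 2, 2).
v_1 = A·v_0 = (0, 6, -4).
v_2 = A·v_1 = (10, -8, 14).
v_3 = A·v_2 = (-22, 8, -16).
v_4 = A·v_3 = (24, 12, -4).

v_4 = (24, 12, -4)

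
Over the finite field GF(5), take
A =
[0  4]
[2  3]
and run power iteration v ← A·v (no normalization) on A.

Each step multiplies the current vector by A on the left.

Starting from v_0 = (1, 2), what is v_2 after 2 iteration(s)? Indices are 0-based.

v_0 = (1, 2).
v_1 = A·v_0 = (3, 3).
v_2 = A·v_1 = (2, 0).

v_2 = (2, 0)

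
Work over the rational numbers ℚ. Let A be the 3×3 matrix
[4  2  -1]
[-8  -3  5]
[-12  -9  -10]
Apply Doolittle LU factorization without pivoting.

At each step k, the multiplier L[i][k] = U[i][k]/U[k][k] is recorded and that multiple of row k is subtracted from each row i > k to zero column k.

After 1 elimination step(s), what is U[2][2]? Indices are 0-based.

U[2][2] = -13

Step 1: pivot at (0,0) is 4.
  row1 ← row1 − (-2)·row0  ⇒  L[1][0]=-2, U row1=(0, 1, 3)
  row2 ← row2 − (-3)·row0  ⇒  L[2][0]=-3, U row2=(0, -3, -13)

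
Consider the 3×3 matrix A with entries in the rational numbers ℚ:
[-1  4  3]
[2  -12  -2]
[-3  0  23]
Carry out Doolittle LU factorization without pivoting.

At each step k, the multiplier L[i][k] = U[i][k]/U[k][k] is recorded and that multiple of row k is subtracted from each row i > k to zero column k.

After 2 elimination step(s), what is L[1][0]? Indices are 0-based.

L[1][0] = -2

Step 1: pivot at (0,0) is -1.
  row1 ← row1 − (-2)·row0  ⇒  L[1][0]=-2, U row1=(0, -4, 4)
  row2 ← row2 − (3)·row0  ⇒  L[2][0]=3, U row2=(0, -12, 14)
Step 2: pivot at (1,1) is -4.
  row2 ← row2 − (3)·row1  ⇒  L[2][1]=3, U row2=(0, 0, 2)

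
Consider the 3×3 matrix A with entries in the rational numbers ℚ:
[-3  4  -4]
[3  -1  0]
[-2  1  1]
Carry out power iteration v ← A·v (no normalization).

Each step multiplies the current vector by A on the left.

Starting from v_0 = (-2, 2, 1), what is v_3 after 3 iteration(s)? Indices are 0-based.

v_0 = (-2, 2, 1).
v_1 = A·v_0 = (10, -8, 7).
v_2 = A·v_1 = (-90, 38, -21).
v_3 = A·v_2 = (506, -308, 197).

v_3 = (506, -308, 197)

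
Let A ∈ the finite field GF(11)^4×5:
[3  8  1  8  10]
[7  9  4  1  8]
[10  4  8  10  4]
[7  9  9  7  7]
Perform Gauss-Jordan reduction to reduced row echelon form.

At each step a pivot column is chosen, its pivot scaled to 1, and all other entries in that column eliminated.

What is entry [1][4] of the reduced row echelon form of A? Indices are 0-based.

[1] R0 /= 3  ⇒  (1, 10, 4, 10, 7)
     R1 -= 7·R0  ⇒  (0, 5, 9, 8, 3)
     R2 -= 10·R0  ⇒  (0, 3, 1, 9, 0)
     R3 -= 7·R0  ⇒  (0, 5, 3, 3, 2)
[2] R1 /= 5  ⇒  (0, 1, 4, 6, 5)
     R0 -= 10·R1  ⇒  (1, 0, 8, 5, 1)
     R2 -= 3·R1  ⇒  (0, 0, 0, 2, 7)
     R3 -= 5·R1  ⇒  (0, 0, 5, 6, 10)
[3] R2 <-> R3
[3] R2 /= 5  ⇒  (0, 0, 1, 10, 2)
     R0 -= 8·R2  ⇒  (1, 0, 0, 2, 7)
     R1 -= 4·R2  ⇒  (0, 1, 0, 10, 8)
[4] R3 /= 2  ⇒  (0, 0, 0, 1, 9)
     R0 -= 2·R3  ⇒  (1, 0, 0, 0, 0)
     R1 -= 10·R3  ⇒  (0, 1, 0, 0, 6)
     R2 -= 10·R3  ⇒  (0, 0, 1, 0, 0)

M[1][4] = 6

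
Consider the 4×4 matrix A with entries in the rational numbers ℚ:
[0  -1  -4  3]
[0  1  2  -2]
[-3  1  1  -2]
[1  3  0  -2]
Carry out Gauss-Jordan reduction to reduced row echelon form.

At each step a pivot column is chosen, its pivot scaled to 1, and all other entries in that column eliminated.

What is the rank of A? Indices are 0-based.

step 1: exchange rows 0,2
step 1: normalize row 0 (÷-3) = (1, -1/3, -1/3, 2/3)
  row 3: subtract 1×row0 = (0, 10/3, 1/3, -8/3)
step 2: normalize row 1 (÷1) = (0, 1, 2, -2)
  row 0: subtract -1/3×row1 = (1, 0, 1/3, 0)
  row 2: subtract -1×row1 = (0, 0, -2, 1)
  row 3: subtract 10/3×row1 = (0, 0, -19/3, 4)
step 3: normalize row 2 (÷-2) = (0, 0, 1, -1/2)
  row 0: subtract 1/3×row2 = (1, 0, 0, 1/6)
  row 1: subtract 2×row2 = (0, 1, 0, -1)
  row 3: subtract -19/3×row2 = (0, 0, 0, 5/6)
step 4: normalize row 3 (÷5/6) = (0, 0, 0, 1)
  row 0: subtract 1/6×row3 = (1, 0, 0, 0)
  row 1: subtract -1×row3 = (0, 1, 0, 0)
  row 2: subtract -1/2×row3 = (0, 0, 1, 0)

rank = 4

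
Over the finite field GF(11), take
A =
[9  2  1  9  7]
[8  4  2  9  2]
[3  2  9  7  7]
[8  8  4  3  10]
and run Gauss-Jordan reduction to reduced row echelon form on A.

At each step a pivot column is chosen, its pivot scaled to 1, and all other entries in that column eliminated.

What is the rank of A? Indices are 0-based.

[1] R0 /= 9  ⇒  (1, 10, 5, 1, 2)
     R1 -= 8·R0  ⇒  (0, 1, 6, 1, 8)
     R2 -= 3·R0  ⇒  (0, 5, 5, 4, 1)
     R3 -= 8·R0  ⇒  (0, 5, 8, 6, 5)
[2] R1 /= 1  ⇒  (0, 1, 6, 1, 8)
     R0 -= 10·R1  ⇒  (1, 0, 0, 2, 10)
     R2 -= 5·R1  ⇒  (0, 0, 8, 10, 5)
     R3 -= 5·R1  ⇒  (0, 0, 0, 1, 9)
[3] R2 /= 8  ⇒  (0, 0, 1, 4, 2)
     R1 -= 6·R2  ⇒  (0, 1, 0, 10, 7)
[4] R3 /= 1  ⇒  (0, 0, 0, 1, 9)
     R0 -= 2·R3  ⇒  (1, 0, 0, 0, 3)
     R1 -= 10·R3  ⇒  (0, 1, 0, 0, 5)
     R2 -= 4·R3  ⇒  (0, 0, 1, 0, 10)

rank = 4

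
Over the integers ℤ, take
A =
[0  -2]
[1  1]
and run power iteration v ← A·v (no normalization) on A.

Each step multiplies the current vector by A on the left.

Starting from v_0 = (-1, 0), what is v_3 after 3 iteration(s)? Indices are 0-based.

v_0 = (-1, 0).
v_1 = A·v_0 = (0, -1).
v_2 = A·v_1 = (2, -1).
v_3 = A·v_2 = (2, 1).

v_3 = (2, 1)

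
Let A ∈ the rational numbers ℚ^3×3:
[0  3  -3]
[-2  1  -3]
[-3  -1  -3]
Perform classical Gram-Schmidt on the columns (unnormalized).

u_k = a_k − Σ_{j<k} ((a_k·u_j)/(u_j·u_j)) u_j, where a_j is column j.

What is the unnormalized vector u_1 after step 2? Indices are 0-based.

u_1 = (3, 15/13, -10/13)

Step 1: u_0 = a_0 = (0, -2, -3).
Step 2: u_1 = a_1 − (1/13)·u_0 = (3, 15/13, -10/13).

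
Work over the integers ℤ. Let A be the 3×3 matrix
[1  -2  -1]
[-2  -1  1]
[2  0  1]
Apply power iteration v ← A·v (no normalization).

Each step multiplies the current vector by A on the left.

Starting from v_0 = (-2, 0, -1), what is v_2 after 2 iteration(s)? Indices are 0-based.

v_2 = (-2, -6, -7)

v_0 = (-2, 0, -1).
v_1 = A·v_0 = (-1, 3, -5).
v_2 = A·v_1 = (-2, -6, -7).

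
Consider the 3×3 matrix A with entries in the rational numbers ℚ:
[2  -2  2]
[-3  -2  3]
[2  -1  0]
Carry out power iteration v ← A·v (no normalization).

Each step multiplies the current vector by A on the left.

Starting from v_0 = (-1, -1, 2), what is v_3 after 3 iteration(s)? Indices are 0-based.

v_0 = (-1, -1, 2).
v_1 = A·v_0 = (4, 11, -1).
v_2 = A·v_1 = (-16, -37, -3).
v_3 = A·v_2 = (36, 113, 5).

v_3 = (36, 113, 5)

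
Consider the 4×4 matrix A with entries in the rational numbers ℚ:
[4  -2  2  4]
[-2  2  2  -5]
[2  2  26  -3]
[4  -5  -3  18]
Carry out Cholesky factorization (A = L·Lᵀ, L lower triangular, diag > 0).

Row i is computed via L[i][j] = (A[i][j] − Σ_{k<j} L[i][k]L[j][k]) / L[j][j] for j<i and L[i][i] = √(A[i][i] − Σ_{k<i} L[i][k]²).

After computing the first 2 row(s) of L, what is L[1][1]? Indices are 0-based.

L[1][1] = 1

Step 1: L[0][0] = √(4) = 2.
  L[1][0] = (-2) / L[0][0] = -1.
Step 2: L[1][1] = √(1) = 1.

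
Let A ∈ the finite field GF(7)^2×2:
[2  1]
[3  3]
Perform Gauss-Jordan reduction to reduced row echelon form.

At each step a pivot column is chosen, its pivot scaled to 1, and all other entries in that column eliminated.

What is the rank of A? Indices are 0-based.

rank = 2

pivot(0,0)=2: scale R0 → (1, 4)
  clear (1,0): R1 −= (3)R0 → (0, 5)
pivot(1,1)=5: scale R1 → (0, 1)
  clear (0,1): R0 −= (4)R1 → (1, 0)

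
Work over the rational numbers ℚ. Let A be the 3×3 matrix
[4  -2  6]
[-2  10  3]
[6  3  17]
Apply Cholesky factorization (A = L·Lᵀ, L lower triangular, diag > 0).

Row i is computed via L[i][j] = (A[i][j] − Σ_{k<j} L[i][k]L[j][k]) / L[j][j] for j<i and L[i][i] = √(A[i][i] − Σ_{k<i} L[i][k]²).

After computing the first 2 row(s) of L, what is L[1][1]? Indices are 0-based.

Step 1: L[0][0] = √(4) = 2.
  L[1][0] = (-2) / L[0][0] = -1.
Step 2: L[1][1] = √(9) = 3.

L[1][1] = 3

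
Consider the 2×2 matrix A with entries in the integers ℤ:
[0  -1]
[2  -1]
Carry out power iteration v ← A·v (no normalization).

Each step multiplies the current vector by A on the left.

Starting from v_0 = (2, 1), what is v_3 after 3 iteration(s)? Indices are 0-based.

v_0 = (2, 1).
v_1 = A·v_0 = (-1, 3).
v_2 = A·v_1 = (-3, -5).
v_3 = A·v_2 = (5, -1).

v_3 = (5, -1)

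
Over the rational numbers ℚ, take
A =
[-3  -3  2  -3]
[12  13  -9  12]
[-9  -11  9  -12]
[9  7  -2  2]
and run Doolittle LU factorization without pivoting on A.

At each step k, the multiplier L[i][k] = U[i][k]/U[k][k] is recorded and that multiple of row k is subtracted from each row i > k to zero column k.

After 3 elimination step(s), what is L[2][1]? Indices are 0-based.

L[2][1] = -2

Step 1: pivot at (0,0) is -3.
  row1 ← row1 − (-4)·row0  ⇒  L[1][0]=-4, U row1=(0, 1, -1, 0)
  row2 ← row2 − (3)·row0  ⇒  L[2][0]=3, U row2=(0, -2, 3, -3)
  row3 ← row3 − (-3)·row0  ⇒  L[3][0]=-3, U row3=(0, -2, 4, -7)
Step 2: pivot at (1,1) is 1.
  row2 ← row2 − (-2)·row1  ⇒  L[2][1]=-2, U row2=(0, 0, 1, -3)
  row3 ← row3 − (-2)·row1  ⇒  L[3][1]=-2, U row3=(0, 0, 2, -7)
Step 3: pivot at (2,2) is 1.
  row3 ← row3 − (2)·row2  ⇒  L[3][2]=2, U row3=(0, 0, 0, -1)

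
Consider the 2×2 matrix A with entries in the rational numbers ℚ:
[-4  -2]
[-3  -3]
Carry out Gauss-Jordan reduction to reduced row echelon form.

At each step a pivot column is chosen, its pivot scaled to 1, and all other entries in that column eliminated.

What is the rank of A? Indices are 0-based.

[1] R0 /= -4  ⇒  (1, 1/2)
     R1 -= -3·R0  ⇒  (0, -3/2)
[2] R1 /= -3/2  ⇒  (0, 1)
     R0 -= 1/2·R1  ⇒  (1, 0)

rank = 2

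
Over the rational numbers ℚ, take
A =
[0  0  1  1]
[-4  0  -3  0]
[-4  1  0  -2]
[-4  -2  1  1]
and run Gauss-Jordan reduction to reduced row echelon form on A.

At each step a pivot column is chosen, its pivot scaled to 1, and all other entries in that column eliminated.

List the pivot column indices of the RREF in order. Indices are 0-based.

pivot columns: 0, 1, 2, 3

[1] R0 <-> R1
[1] R0 /= -4  ⇒  (1, 0, 3/4, 0)
     R2 -= -4·R0  ⇒  (0, 1, 3, -2)
     R3 -= -4·R0  ⇒  (0, -2, 4, 1)
[2] R1 <-> R2
[2] R1 /= 1  ⇒  (0, 1, 3, -2)
     R3 -= -2·R1  ⇒  (0, 0, 10, -3)
[3] R2 /= 1  ⇒  (0, 0, 1, 1)
     R0 -= 3/4·R2  ⇒  (1, 0, 0, -3/4)
     R1 -= 3·R2  ⇒  (0, 1, 0, -5)
     R3 -= 10·R2  ⇒  (0, 0, 0, -13)
[4] R3 /= -13  ⇒  (0, 0, 0, 1)
     R0 -= -3/4·R3  ⇒  (1, 0, 0, 0)
     R1 -= -5·R3  ⇒  (0, 1, 0, 0)
     R2 -= 1·R3  ⇒  (0, 0, 1, 0)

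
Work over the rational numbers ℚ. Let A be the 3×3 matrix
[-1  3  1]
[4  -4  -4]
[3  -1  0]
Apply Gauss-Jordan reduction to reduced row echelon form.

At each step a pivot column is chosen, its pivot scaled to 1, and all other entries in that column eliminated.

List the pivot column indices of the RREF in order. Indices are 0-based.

pivot columns: 0, 1, 2

step 1: normalize row 0 (÷-1) = (1, -3, -1)
  row 1: subtract 4×row0 = (0, 8, 0)
  row 2: subtract 3×row0 = (0, 8, 3)
step 2: normalize row 1 (÷8) = (0, 1, 0)
  row 0: subtract -3×row1 = (1, 0, -1)
  row 2: subtract 8×row1 = (0, 0, 3)
step 3: normalize row 2 (÷3) = (0, 0, 1)
  row 0: subtract -1×row2 = (1, 0, 0)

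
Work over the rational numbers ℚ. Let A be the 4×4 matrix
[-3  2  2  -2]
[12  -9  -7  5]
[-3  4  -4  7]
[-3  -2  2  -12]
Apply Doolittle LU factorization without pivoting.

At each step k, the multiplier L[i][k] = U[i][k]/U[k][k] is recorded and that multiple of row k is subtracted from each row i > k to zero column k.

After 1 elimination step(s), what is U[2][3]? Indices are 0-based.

k=0: U[0][0]=-3
  eliminate (1,0): mult=-4, new row 1: (0, -1, 1, -3); set L[1][0]=-4
  eliminate (2,0): mult=1, new row 2: (0, 2, -6, 9); set L[2][0]=1
  eliminate (3,0): mult=1, new row 3: (0, -4, 0, -10); set L[3][0]=1

U[2][3] = 9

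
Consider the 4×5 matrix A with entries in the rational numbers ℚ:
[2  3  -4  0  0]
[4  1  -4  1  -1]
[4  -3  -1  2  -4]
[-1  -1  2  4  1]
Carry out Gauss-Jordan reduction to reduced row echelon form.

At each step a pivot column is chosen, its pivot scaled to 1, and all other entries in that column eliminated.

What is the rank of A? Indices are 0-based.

rank = 4

pivot(0,0)=2: scale R0 → (1, 3/2, -2, 0, 0)
  clear (1,0): R1 −= (4)R0 → (0, -5, 4, 1, -1)
  clear (2,0): R2 −= (4)R0 → (0, -9, 7, 2, -4)
  clear (3,0): R3 −= (-1)R0 → (0, 1/2, 0, 4, 1)
pivot(1,1)=-5: scale R1 → (0, 1, -4/5, -1/5, 1/5)
  clear (0,1): R0 −= (3/2)R1 → (1, 0, -4/5, 3/10, -3/10)
  clear (2,1): R2 −= (-9)R1 → (0, 0, -1/5, 1/5, -11/5)
  clear (3,1): R3 −= (1/2)R1 → (0, 0, 2/5, 41/10, 9/10)
pivot(2,2)=-1/5: scale R2 → (0, 0, 1, -1, 11)
  clear (0,2): R0 −= (-4/5)R2 → (1, 0, 0, -1/2, 17/2)
  clear (1,2): R1 −= (-4/5)R2 → (0, 1, 0, -1, 9)
  clear (3,2): R3 −= (2/5)R2 → (0, 0, 0, 9/2, -7/2)
pivot(3,3)=9/2: scale R3 → (0, 0, 0, 1, -7/9)
  clear (0,3): R0 −= (-1/2)R3 → (1, 0, 0, 0, 73/9)
  clear (1,3): R1 −= (-1)R3 → (0, 1, 0, 0, 74/9)
  clear (2,3): R2 −= (-1)R3 → (0, 0, 1, 0, 92/9)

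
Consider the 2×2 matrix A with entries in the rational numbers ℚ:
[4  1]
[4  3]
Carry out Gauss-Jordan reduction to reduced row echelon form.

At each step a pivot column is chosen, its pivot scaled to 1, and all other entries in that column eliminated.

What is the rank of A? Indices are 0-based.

rank = 2

[1] R0 /= 4  ⇒  (1, 1/4)
     R1 -= 4·R0  ⇒  (0, 2)
[2] R1 /= 2  ⇒  (0, 1)
     R0 -= 1/4·R1  ⇒  (1, 0)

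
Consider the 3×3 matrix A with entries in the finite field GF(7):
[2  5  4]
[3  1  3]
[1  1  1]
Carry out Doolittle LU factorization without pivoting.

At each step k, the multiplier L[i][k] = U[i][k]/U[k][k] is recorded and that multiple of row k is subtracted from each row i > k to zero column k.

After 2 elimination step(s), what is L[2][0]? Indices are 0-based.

[col 0] pivot 2
  R1 -= 5*R0 → (0, 4, 4)  (L[1][0] := 5)
  R2 -= 4*R0 → (0, 2, 6)  (L[2][0] := 4)
[col 1] pivot 4
  R2 -= 4*R1 → (0, 0, 4)  (L[2][1] := 4)

L[2][0] = 4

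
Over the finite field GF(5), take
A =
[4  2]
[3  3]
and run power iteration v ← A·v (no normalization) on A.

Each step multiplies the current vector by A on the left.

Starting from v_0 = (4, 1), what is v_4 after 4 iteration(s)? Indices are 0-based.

v_4 = (0, 2)

v_0 = (4, 1).
v_1 = A·v_0 = (3, 0).
v_2 = A·v_1 = (2, 4).
v_3 = A·v_2 = (1, 3).
v_4 = A·v_3 = (0, 2).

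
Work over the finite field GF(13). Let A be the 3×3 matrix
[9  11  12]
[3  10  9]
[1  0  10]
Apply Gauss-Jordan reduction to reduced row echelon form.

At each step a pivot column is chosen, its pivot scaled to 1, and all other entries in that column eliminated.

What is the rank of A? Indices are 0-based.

[1] R0 /= 9  ⇒  (1, 7, 10)
     R1 -= 3·R0  ⇒  (0, 2, 5)
     R2 -= 1·R0  ⇒  (0, 6, 0)
[2] R1 /= 2  ⇒  (0, 1, 9)
     R0 -= 7·R1  ⇒  (1, 0, 12)
     R2 -= 6·R1  ⇒  (0, 0, 11)
[3] R2 /= 11  ⇒  (0, 0, 1)
     R0 -= 12·R2  ⇒  (1, 0, 0)
     R1 -= 9·R2  ⇒  (0, 1, 0)

rank = 3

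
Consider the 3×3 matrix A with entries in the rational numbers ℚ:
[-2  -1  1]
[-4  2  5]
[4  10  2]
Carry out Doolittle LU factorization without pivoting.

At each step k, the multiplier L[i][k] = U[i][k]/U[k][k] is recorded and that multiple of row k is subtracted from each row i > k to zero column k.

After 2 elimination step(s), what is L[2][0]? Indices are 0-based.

L[2][0] = -2

k=0: U[0][0]=-2
  eliminate (1,0): mult=2, new row 1: (0, 4, 3); set L[1][0]=2
  eliminate (2,0): mult=-2, new row 2: (0, 8, 4); set L[2][0]=-2
k=1: U[1][1]=4
  eliminate (2,1): mult=2, new row 2: (0, 0, -2); set L[2][1]=2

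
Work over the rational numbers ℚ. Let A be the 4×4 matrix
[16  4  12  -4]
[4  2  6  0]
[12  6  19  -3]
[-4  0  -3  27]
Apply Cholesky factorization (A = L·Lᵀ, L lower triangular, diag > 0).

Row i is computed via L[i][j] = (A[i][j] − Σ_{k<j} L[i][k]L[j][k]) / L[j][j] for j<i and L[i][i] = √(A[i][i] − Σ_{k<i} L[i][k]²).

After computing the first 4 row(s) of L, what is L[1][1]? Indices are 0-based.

Step 1: L[0][0] = √(16) = 4.
  L[1][0] = (4) / L[0][0] = 1.
Step 2: L[1][1] = √(1) = 1.
  L[2][0] = (12) / L[0][0] = 3.
  L[2][1] = (3) / L[1][1] = 3.
Step 3: L[2][2] = √(1) = 1.
  L[3][0] = (-4) / L[0][0] = -1.
  L[3][1] = (1) / L[1][1] = 1.
  L[3][2] = (-3) / L[2][2] = -3.
Step 4: L[3][3] = √(16) = 4.

L[1][1] = 1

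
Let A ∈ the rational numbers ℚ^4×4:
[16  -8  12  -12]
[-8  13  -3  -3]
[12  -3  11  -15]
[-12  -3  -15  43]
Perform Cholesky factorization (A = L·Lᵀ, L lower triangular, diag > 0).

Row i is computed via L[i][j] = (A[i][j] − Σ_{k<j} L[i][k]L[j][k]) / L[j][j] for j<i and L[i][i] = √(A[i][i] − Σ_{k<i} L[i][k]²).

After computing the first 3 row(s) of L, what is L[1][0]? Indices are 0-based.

L[1][0] = -2

Step 1: L[0][0] = √(16) = 4.
  L[1][0] = (-8) / L[0][0] = -2.
Step 2: L[1][1] = √(9) = 3.
  L[2][0] = (12) / L[0][0] = 3.
  L[2][1] = (3) / L[1][1] = 1.
Step 3: L[2][2] = √(1) = 1.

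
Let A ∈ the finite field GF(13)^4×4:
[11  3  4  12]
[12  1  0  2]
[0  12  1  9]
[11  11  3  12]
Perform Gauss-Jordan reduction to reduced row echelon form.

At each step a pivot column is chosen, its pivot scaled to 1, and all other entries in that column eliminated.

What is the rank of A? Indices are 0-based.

rank = 4

[1] R0 /= 11  ⇒  (1, 5, 11, 7)
     R1 -= 12·R0  ⇒  (0, 6, 11, 9)
     R3 -= 11·R0  ⇒  (0, 8, 12, 0)
[2] R1 /= 6  ⇒  (0, 1, 4, 8)
     R0 -= 5·R1  ⇒  (1, 0, 4, 6)
     R2 -= 12·R1  ⇒  (0, 0, 5, 4)
     R3 -= 8·R1  ⇒  (0, 0, 6, 1)
[3] R2 /= 5  ⇒  (0, 0, 1, 6)
     R0 -= 4·R2  ⇒  (1, 0, 0, 8)
     R1 -= 4·R2  ⇒  (0, 1, 0, 10)
     R3 -= 6·R2  ⇒  (0, 0, 0, 4)
[4] R3 /= 4  ⇒  (0, 0, 0, 1)
     R0 -= 8·R3  ⇒  (1, 0, 0, 0)
     R1 -= 10·R3  ⇒  (0, 1, 0, 0)
     R2 -= 6·R3  ⇒  (0, 0, 1, 0)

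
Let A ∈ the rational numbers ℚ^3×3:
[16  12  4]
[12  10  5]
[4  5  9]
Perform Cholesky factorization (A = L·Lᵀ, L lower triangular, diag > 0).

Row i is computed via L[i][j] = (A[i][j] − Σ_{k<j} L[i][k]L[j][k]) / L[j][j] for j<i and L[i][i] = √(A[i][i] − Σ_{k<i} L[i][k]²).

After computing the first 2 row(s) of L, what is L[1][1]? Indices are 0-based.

L[1][1] = 1

Step 1: L[0][0] = √(16) = 4.
  L[1][0] = (12) / L[0][0] = 3.
Step 2: L[1][1] = √(1) = 1.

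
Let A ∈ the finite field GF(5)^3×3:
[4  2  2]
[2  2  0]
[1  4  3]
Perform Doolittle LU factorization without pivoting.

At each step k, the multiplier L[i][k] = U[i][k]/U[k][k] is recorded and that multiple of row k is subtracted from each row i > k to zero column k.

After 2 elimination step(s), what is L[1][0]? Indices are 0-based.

L[1][0] = 3

Step 1: pivot at (0,0) is 4.
  row1 ← row1 − (3)·row0  ⇒  L[1][0]=3, U row1=(0, 1, 4)
  row2 ← row2 − (4)·row0  ⇒  L[2][0]=4, U row2=(0, 1, 0)
Step 2: pivot at (1,1) is 1.
  row2 ← row2 − (1)·row1  ⇒  L[2][1]=1, U row2=(0, 0, 1)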